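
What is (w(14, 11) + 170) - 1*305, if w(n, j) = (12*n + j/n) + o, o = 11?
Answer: 627/14 ≈ 44.786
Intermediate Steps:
w(n, j) = 11 + 12*n + j/n (w(n, j) = (12*n + j/n) + 11 = 11 + 12*n + j/n)
(w(14, 11) + 170) - 1*305 = ((11 + 12*14 + 11/14) + 170) - 1*305 = ((11 + 168 + 11*(1/14)) + 170) - 305 = ((11 + 168 + 11/14) + 170) - 305 = (2517/14 + 170) - 305 = 4897/14 - 305 = 627/14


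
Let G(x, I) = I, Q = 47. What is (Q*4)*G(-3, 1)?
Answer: 188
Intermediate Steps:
(Q*4)*G(-3, 1) = (47*4)*1 = 188*1 = 188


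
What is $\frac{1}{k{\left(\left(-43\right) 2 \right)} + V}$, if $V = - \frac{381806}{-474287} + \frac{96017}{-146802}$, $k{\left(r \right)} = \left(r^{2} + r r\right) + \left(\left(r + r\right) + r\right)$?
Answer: $\frac{69626280174}{1011958866318449} \approx 6.8803 \cdot 10^{-5}$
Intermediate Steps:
$k{\left(r \right)} = 2 r^{2} + 3 r$ ($k{\left(r \right)} = \left(r^{2} + r^{2}\right) + \left(2 r + r\right) = 2 r^{2} + 3 r$)
$V = \frac{10510269533}{69626280174}$ ($V = \left(-381806\right) \left(- \frac{1}{474287}\right) + 96017 \left(- \frac{1}{146802}\right) = \frac{381806}{474287} - \frac{96017}{146802} = \frac{10510269533}{69626280174} \approx 0.15095$)
$\frac{1}{k{\left(\left(-43\right) 2 \right)} + V} = \frac{1}{\left(-43\right) 2 \left(3 + 2 \left(\left(-43\right) 2\right)\right) + \frac{10510269533}{69626280174}} = \frac{1}{- 86 \left(3 + 2 \left(-86\right)\right) + \frac{10510269533}{69626280174}} = \frac{1}{- 86 \left(3 - 172\right) + \frac{10510269533}{69626280174}} = \frac{1}{\left(-86\right) \left(-169\right) + \frac{10510269533}{69626280174}} = \frac{1}{14534 + \frac{10510269533}{69626280174}} = \frac{1}{\frac{1011958866318449}{69626280174}} = \frac{69626280174}{1011958866318449}$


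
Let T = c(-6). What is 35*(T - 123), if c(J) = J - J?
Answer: -4305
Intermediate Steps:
c(J) = 0
T = 0
35*(T - 123) = 35*(0 - 123) = 35*(-123) = -4305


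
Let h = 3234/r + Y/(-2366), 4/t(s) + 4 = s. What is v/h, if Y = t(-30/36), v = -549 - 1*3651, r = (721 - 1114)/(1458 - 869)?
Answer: 9437855700/10891476811 ≈ 0.86654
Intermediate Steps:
r = -393/589 ≈ -0.66723
v = -4200 (v = -549 - 3651 = -4200)
t(s) = 4/(-4 + s)
Y = -24/29 (Y = 4/(-4 - 30/36) = 4/(-4 - 30*1/36) = 4/(-4 - ⅚) = 4/(-29/6) = 4*(-6/29) = -24/29 ≈ -0.82759)
h = -21782953622/4494217 (h = 3234/(-393/589) - 24/29/(-2366) = 3234*(-589/393) - 24/29*(-1/2366) = -634942/131 + 12/34307 = -21782953622/4494217 ≈ -4846.9)
v/h = -4200/(-21782953622/4494217) = -4200*(-4494217/21782953622) = 9437855700/10891476811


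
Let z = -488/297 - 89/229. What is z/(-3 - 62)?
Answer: 27637/884169 ≈ 0.031258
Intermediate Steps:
z = -138185/68013 (z = -488*1/297 - 89*1/229 = -488/297 - 89/229 = -138185/68013 ≈ -2.0317)
z/(-3 - 62) = -138185/(68013*(-3 - 62)) = -138185/68013/(-65) = -138185/68013*(-1/65) = 27637/884169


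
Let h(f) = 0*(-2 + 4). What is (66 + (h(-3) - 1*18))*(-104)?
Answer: -4992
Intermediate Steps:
h(f) = 0 (h(f) = 0*2 = 0)
(66 + (h(-3) - 1*18))*(-104) = (66 + (0 - 1*18))*(-104) = (66 + (0 - 18))*(-104) = (66 - 18)*(-104) = 48*(-104) = -4992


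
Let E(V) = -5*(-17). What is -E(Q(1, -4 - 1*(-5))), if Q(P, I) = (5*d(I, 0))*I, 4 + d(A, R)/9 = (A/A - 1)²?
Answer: -85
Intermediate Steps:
d(A, R) = -36 (d(A, R) = -36 + 9*(A/A - 1)² = -36 + 9*(1 - 1)² = -36 + 9*0² = -36 + 9*0 = -36 + 0 = -36)
Q(P, I) = -180*I (Q(P, I) = (5*(-36))*I = -180*I)
E(V) = 85
-E(Q(1, -4 - 1*(-5))) = -1*85 = -85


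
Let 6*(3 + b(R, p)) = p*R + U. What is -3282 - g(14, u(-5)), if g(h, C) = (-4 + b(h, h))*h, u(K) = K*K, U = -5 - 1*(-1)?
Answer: -3632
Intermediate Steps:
U = -4 (U = -5 + 1 = -4)
b(R, p) = -11/3 + R*p/6 (b(R, p) = -3 + (p*R - 4)/6 = -3 + (R*p - 4)/6 = -3 + (-4 + R*p)/6 = -3 + (-2/3 + R*p/6) = -11/3 + R*p/6)
u(K) = K**2
g(h, C) = h*(-23/3 + h**2/6) (g(h, C) = (-4 + (-11/3 + h*h/6))*h = (-4 + (-11/3 + h**2/6))*h = (-23/3 + h**2/6)*h = h*(-23/3 + h**2/6))
-3282 - g(14, u(-5)) = -3282 - 14*(-46 + 14**2)/6 = -3282 - 14*(-46 + 196)/6 = -3282 - 14*150/6 = -3282 - 1*350 = -3282 - 350 = -3632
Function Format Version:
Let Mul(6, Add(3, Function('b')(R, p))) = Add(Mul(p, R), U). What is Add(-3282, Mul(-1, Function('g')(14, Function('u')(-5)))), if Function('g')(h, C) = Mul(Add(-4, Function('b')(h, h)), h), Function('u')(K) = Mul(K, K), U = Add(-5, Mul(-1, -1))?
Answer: -3632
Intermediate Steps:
U = -4 (U = Add(-5, 1) = -4)
Function('b')(R, p) = Add(Rational(-11, 3), Mul(Rational(1, 6), R, p)) (Function('b')(R, p) = Add(-3, Mul(Rational(1, 6), Add(Mul(p, R), -4))) = Add(-3, Mul(Rational(1, 6), Add(Mul(R, p), -4))) = Add(-3, Mul(Rational(1, 6), Add(-4, Mul(R, p)))) = Add(-3, Add(Rational(-2, 3), Mul(Rational(1, 6), R, p))) = Add(Rational(-11, 3), Mul(Rational(1, 6), R, p)))
Function('u')(K) = Pow(K, 2)
Function('g')(h, C) = Mul(h, Add(Rational(-23, 3), Mul(Rational(1, 6), Pow(h, 2)))) (Function('g')(h, C) = Mul(Add(-4, Add(Rational(-11, 3), Mul(Rational(1, 6), h, h))), h) = Mul(Add(-4, Add(Rational(-11, 3), Mul(Rational(1, 6), Pow(h, 2)))), h) = Mul(Add(Rational(-23, 3), Mul(Rational(1, 6), Pow(h, 2))), h) = Mul(h, Add(Rational(-23, 3), Mul(Rational(1, 6), Pow(h, 2)))))
Add(-3282, Mul(-1, Function('g')(14, Function('u')(-5)))) = Add(-3282, Mul(-1, Mul(Rational(1, 6), 14, Add(-46, Pow(14, 2))))) = Add(-3282, Mul(-1, Mul(Rational(1, 6), 14, Add(-46, 196)))) = Add(-3282, Mul(-1, Mul(Rational(1, 6), 14, 150))) = Add(-3282, Mul(-1, 350)) = Add(-3282, -350) = -3632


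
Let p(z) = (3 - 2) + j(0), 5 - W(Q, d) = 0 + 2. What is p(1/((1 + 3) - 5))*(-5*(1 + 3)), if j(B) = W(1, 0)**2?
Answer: -200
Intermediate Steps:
W(Q, d) = 3 (W(Q, d) = 5 - (0 + 2) = 5 - 1*2 = 5 - 2 = 3)
j(B) = 9 (j(B) = 3**2 = 9)
p(z) = 10 (p(z) = (3 - 2) + 9 = 1 + 9 = 10)
p(1/((1 + 3) - 5))*(-5*(1 + 3)) = 10*(-5*(1 + 3)) = 10*(-5*4) = 10*(-20) = -200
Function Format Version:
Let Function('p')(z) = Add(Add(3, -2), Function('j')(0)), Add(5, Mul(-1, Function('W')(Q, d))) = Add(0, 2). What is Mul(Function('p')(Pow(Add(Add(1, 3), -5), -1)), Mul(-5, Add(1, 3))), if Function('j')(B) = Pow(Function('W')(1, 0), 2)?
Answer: -200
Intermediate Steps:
Function('W')(Q, d) = 3 (Function('W')(Q, d) = Add(5, Mul(-1, Add(0, 2))) = Add(5, Mul(-1, 2)) = Add(5, -2) = 3)
Function('j')(B) = 9 (Function('j')(B) = Pow(3, 2) = 9)
Function('p')(z) = 10 (Function('p')(z) = Add(Add(3, -2), 9) = Add(1, 9) = 10)
Mul(Function('p')(Pow(Add(Add(1, 3), -5), -1)), Mul(-5, Add(1, 3))) = Mul(10, Mul(-5, Add(1, 3))) = Mul(10, Mul(-5, 4)) = Mul(10, -20) = -200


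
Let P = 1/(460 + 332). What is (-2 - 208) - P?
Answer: -166321/792 ≈ -210.00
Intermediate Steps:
P = 1/792 ≈ 0.0012626
(-2 - 208) - P = (-2 - 208) - 1*1/792 = -210 - 1/792 = -166321/792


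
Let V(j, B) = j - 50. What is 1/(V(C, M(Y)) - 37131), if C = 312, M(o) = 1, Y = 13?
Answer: -1/36869 ≈ -2.7123e-5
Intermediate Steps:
V(j, B) = -50 + j
1/(V(C, M(Y)) - 37131) = 1/((-50 + 312) - 37131) = 1/(262 - 37131) = 1/(-36869) = -1/36869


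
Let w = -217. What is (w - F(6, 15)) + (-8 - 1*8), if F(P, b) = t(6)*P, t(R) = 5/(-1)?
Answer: -203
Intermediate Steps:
t(R) = -5 (t(R) = 5*(-1) = -5)
F(P, b) = -5*P
(w - F(6, 15)) + (-8 - 1*8) = (-217 - (-5)*6) + (-8 - 1*8) = (-217 - 1*(-30)) + (-8 - 8) = (-217 + 30) - 16 = -187 - 16 = -203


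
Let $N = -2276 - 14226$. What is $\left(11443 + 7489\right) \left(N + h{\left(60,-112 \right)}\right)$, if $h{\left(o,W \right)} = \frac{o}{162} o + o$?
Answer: $- \frac{2797733096}{9} \approx -3.1086 \cdot 10^{8}$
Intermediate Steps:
$N = -16502$ ($N = -2276 - 14226 = -16502$)
$h{\left(o,W \right)} = o + \frac{o^{2}}{162}$ ($h{\left(o,W \right)} = o \frac{1}{162} o + o = \frac{o}{162} o + o = \frac{o^{2}}{162} + o = o + \frac{o^{2}}{162}$)
$\left(11443 + 7489\right) \left(N + h{\left(60,-112 \right)}\right) = \left(11443 + 7489\right) \left(-16502 + \frac{1}{162} \cdot 60 \left(162 + 60\right)\right) = 18932 \left(-16502 + \frac{1}{162} \cdot 60 \cdot 222\right) = 18932 \left(-16502 + \frac{740}{9}\right) = 18932 \left(- \frac{147778}{9}\right) = - \frac{2797733096}{9}$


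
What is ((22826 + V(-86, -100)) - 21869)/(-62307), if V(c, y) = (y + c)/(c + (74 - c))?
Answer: -3924/256151 ≈ -0.015319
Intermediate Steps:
V(c, y) = c/74 + y/74 (V(c, y) = (c + y)/74 = (c + y)*(1/74) = c/74 + y/74)
((22826 + V(-86, -100)) - 21869)/(-62307) = ((22826 + ((1/74)*(-86) + (1/74)*(-100))) - 21869)/(-62307) = ((22826 + (-43/37 - 50/37)) - 21869)*(-1/62307) = ((22826 - 93/37) - 21869)*(-1/62307) = (844469/37 - 21869)*(-1/62307) = (35316/37)*(-1/62307) = -3924/256151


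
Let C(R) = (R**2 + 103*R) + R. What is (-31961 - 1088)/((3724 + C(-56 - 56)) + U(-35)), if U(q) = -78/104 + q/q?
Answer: -132196/18481 ≈ -7.1531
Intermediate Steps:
U(q) = 1/4 (U(q) = -78*1/104 + 1 = -3/4 + 1 = 1/4)
C(R) = R**2 + 104*R
(-31961 - 1088)/((3724 + C(-56 - 56)) + U(-35)) = (-31961 - 1088)/((3724 + (-56 - 56)*(104 + (-56 - 56))) + 1/4) = -33049/((3724 - 112*(104 - 112)) + 1/4) = -33049/((3724 - 112*(-8)) + 1/4) = -33049/((3724 + 896) + 1/4) = -33049/(4620 + 1/4) = -33049/18481/4 = -33049*4/18481 = -132196/18481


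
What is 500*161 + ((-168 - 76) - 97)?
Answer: 80159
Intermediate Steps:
500*161 + ((-168 - 76) - 97) = 80500 + (-244 - 97) = 80500 - 341 = 80159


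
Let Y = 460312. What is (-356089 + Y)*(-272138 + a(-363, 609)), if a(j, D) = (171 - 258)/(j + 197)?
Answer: -4708255369083/166 ≈ -2.8363e+10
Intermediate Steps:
a(j, D) = -87/(197 + j)
(-356089 + Y)*(-272138 + a(-363, 609)) = (-356089 + 460312)*(-272138 - 87/(197 - 363)) = 104223*(-272138 - 87/(-166)) = 104223*(-272138 - 87*(-1/166)) = 104223*(-272138 + 87/166) = 104223*(-45174821/166) = -4708255369083/166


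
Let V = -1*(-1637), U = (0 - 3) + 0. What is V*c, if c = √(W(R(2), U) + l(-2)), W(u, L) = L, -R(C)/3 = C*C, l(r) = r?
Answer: 1637*I*√5 ≈ 3660.4*I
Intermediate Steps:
R(C) = -3*C² (R(C) = -3*C*C = -3*C²)
U = -3 (U = -3 + 0 = -3)
c = I*√5 (c = √(-3 - 2) = √(-5) = I*√5 ≈ 2.2361*I)
V = 1637
V*c = 1637*(I*√5) = 1637*I*√5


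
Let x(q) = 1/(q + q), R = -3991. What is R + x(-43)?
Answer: -343227/86 ≈ -3991.0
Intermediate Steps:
x(q) = 1/(2*q)
R + x(-43) = -3991 + (½)/(-43) = -3991 + (½)*(-1/43) = -3991 - 1/86 = -343227/86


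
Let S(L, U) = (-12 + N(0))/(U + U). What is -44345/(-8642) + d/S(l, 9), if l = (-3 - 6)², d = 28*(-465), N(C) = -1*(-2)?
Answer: 202578257/8642 ≈ 23441.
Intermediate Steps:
N(C) = 2
d = -13020
l = 81 (l = (-9)² = 81)
S(L, U) = -5/U (S(L, U) = (-12 + 2)/(U + U) = -10*1/(2*U) = -5/U)
-44345/(-8642) + d/S(l, 9) = -44345/(-8642) - 13020/((-5/9)) = -44345*(-1/8642) - 13020/((-5*⅑)) = 44345/8642 - 13020/(-5/9) = 44345/8642 - 13020*(-9/5) = 44345/8642 + 23436 = 202578257/8642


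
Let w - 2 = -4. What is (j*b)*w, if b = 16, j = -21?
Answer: 672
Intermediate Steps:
w = -2 (w = 2 - 4 = -2)
(j*b)*w = -21*16*(-2) = -336*(-2) = 672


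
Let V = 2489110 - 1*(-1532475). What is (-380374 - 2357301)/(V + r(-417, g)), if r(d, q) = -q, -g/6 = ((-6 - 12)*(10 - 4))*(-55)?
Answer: -109507/162289 ≈ -0.67477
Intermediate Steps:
g = -35640 (g = -6*(-6 - 12)*(10 - 4)*(-55) = -6*(-18*6)*(-55) = -(-648)*(-55) = -6*5940 = -35640)
V = 4021585 (V = 2489110 + 1532475 = 4021585)
(-380374 - 2357301)/(V + r(-417, g)) = (-380374 - 2357301)/(4021585 - 1*(-35640)) = -2737675/(4021585 + 35640) = -2737675/4057225 = -2737675*1/4057225 = -109507/162289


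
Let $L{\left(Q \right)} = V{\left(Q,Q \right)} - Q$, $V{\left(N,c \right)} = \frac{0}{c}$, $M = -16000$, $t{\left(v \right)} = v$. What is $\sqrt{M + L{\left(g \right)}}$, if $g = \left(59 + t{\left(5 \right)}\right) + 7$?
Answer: $i \sqrt{16071} \approx 126.77 i$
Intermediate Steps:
$V{\left(N,c \right)} = 0$
$g = 71$ ($g = \left(59 + 5\right) + 7 = 64 + 7 = 71$)
$L{\left(Q \right)} = - Q$ ($L{\left(Q \right)} = 0 - Q = - Q$)
$\sqrt{M + L{\left(g \right)}} = \sqrt{-16000 - 71} = \sqrt{-16071} = i \sqrt{16071}$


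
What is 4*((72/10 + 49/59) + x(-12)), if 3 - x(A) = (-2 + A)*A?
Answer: -185224/295 ≈ -627.88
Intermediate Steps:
x(A) = 3 - A*(-2 + A) (x(A) = 3 - (-2 + A)*A = 3 - A*(-2 + A))
4*((72/10 + 49/59) + x(-12)) = 4*((72/10 + 49/59) + (3 - 1*(-12)² + 2*(-12))) = 4*((72*(⅒) + 49*(1/59)) + (3 - 1*144 - 24)) = 4*((36/5 + 49/59) + (3 - 144 - 24)) = 4*(2369/295 - 165) = 4*(-46306/295) = -185224/295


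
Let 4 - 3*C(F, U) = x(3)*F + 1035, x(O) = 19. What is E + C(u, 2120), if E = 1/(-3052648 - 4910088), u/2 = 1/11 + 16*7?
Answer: -463391421553/262770288 ≈ -1763.5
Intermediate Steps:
u = 2466/11 (u = 2*(1/11 + 16*7) = 2*(1/11 + 112) = 2*(1233/11) = 2466/11 ≈ 224.18)
C(F, U) = -1031/3 - 19*F/3 (C(F, U) = 4/3 - (19*F + 1035)/3 = 4/3 - (1035 + 19*F)/3 = 4/3 + (-345 - 19*F/3) = -1031/3 - 19*F/3)
E = -1/7962736 (E = 1/(-7962736) = -1/7962736 ≈ -1.2558e-7)
E + C(u, 2120) = -1/7962736 + (-1031/3 - 19/3*2466/11) = -1/7962736 + (-1031/3 - 15618/11) = -1/7962736 - 58195/33 = -463391421553/262770288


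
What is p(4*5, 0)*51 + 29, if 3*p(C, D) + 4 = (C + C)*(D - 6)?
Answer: -4119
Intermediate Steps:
p(C, D) = -4/3 + 2*C*(-6 + D)/3 (p(C, D) = -4/3 + ((C + C)*(D - 6))/3 = -4/3 + ((2*C)*(-6 + D))/3 = -4/3 + (2*C*(-6 + D))/3 = -4/3 + 2*C*(-6 + D)/3)
p(4*5, 0)*51 + 29 = (-4/3 - 16*5 + (⅔)*(4*5)*0)*51 + 29 = (-4/3 - 4*20 + (⅔)*20*0)*51 + 29 = (-4/3 - 80 + 0)*51 + 29 = -244/3*51 + 29 = -4148 + 29 = -4119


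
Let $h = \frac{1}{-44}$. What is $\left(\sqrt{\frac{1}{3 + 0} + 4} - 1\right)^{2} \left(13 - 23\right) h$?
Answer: $\frac{40}{33} - \frac{5 \sqrt{39}}{33} \approx 0.26591$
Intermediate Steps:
$h = - \frac{1}{44} \approx -0.022727$
$\left(\sqrt{\frac{1}{3 + 0} + 4} - 1\right)^{2} \left(13 - 23\right) h = \left(\sqrt{\frac{1}{3 + 0} + 4} - 1\right)^{2} \left(13 - 23\right) \left(- \frac{1}{44}\right) = \left(\sqrt{\frac{1}{3} + 4} - 1\right)^{2} \left(13 - 23\right) \left(- \frac{1}{44}\right) = \left(\sqrt{\frac{1}{3} + 4} - 1\right)^{2} \left(-10\right) \left(- \frac{1}{44}\right) = \left(\sqrt{\frac{13}{3}} - 1\right)^{2} \left(-10\right) \left(- \frac{1}{44}\right) = \left(\frac{\sqrt{39}}{3} - 1\right)^{2} \left(-10\right) \left(- \frac{1}{44}\right) = \left(-1 + \frac{\sqrt{39}}{3}\right)^{2} \left(-10\right) \left(- \frac{1}{44}\right) = - 10 \left(-1 + \frac{\sqrt{39}}{3}\right)^{2} \left(- \frac{1}{44}\right) = \frac{5 \left(-1 + \frac{\sqrt{39}}{3}\right)^{2}}{22}$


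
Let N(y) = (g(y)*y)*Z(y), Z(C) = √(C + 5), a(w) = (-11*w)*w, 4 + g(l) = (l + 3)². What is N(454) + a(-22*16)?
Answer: -1362944 + 284446890*√51 ≈ 2.0300e+9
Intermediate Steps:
g(l) = -4 + (3 + l)² (g(l) = -4 + (l + 3)² = -4 + (3 + l)²)
a(w) = -11*w²
Z(C) = √(5 + C)
N(y) = y*√(5 + y)*(-4 + (3 + y)²) (N(y) = ((-4 + (3 + y)²)*y)*√(5 + y) = (y*(-4 + (3 + y)²))*√(5 + y) = y*√(5 + y)*(-4 + (3 + y)²))
N(454) + a(-22*16) = 454*√(5 + 454)*(-4 + (3 + 454)²) - 11*(-22*16)² = 454*√459*(-4 + 457²) - 11*(-352)² = 454*(3*√51)*(-4 + 208849) - 11*123904 = 454*(3*√51)*208845 - 1362944 = 284446890*√51 - 1362944 = -1362944 + 284446890*√51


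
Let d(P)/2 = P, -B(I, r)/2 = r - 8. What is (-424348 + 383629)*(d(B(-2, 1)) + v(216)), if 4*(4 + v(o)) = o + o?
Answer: -5374908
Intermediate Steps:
B(I, r) = 16 - 2*r (B(I, r) = -2*(r - 8) = -2*(-8 + r) = 16 - 2*r)
v(o) = -4 + o/2 (v(o) = -4 + (o + o)/4 = -4 + (2*o)/4 = -4 + o/2)
d(P) = 2*P
(-424348 + 383629)*(d(B(-2, 1)) + v(216)) = (-424348 + 383629)*(2*(16 - 2*1) + (-4 + (½)*216)) = -40719*(2*(16 - 2) + (-4 + 108)) = -40719*(2*14 + 104) = -40719*(28 + 104) = -40719*132 = -5374908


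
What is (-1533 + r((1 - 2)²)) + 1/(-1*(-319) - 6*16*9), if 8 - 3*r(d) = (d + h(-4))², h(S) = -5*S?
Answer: -2742443/1635 ≈ -1677.3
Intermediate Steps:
r(d) = 8/3 - (20 + d)²/3 (r(d) = 8/3 - (d - 5*(-4))²/3 = 8/3 - (d + 20)²/3 = 8/3 - (20 + d)²/3)
(-1533 + r((1 - 2)²)) + 1/(-1*(-319) - 6*16*9) = (-1533 + (8/3 - (20 + (1 - 2)²)²/3)) + 1/(-1*(-319) - 6*16*9) = (-1533 + (8/3 - (20 + (-1)²)²/3)) + 1/(319 - 96*9) = (-1533 + (8/3 - (20 + 1)²/3)) + 1/(319 - 864) = (-1533 + (8/3 - ⅓*21²)) + 1/(-545) = (-1533 + (8/3 - ⅓*441)) - 1/545 = (-1533 + (8/3 - 147)) - 1/545 = (-1533 - 433/3) - 1/545 = -5032/3 - 1/545 = -2742443/1635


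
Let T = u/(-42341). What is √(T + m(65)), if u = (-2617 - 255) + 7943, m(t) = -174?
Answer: I*√312155000105/42341 ≈ 13.195*I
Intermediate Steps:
u = 5071 (u = -2872 + 7943 = 5071)
T = -5071/42341 (T = 5071/(-42341) = 5071*(-1/42341) = -5071/42341 ≈ -0.11977)
√(T + m(65)) = √(-5071/42341 - 174) = √(-7372405/42341) = I*√312155000105/42341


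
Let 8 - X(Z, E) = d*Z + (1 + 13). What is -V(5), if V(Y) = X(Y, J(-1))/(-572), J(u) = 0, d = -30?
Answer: 36/143 ≈ 0.25175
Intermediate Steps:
X(Z, E) = -6 + 30*Z (X(Z, E) = 8 - (-30*Z + (1 + 13)) = 8 - (-30*Z + 14) = 8 - (14 - 30*Z) = 8 + (-14 + 30*Z) = -6 + 30*Z)
V(Y) = 3/286 - 15*Y/286 (V(Y) = (-6 + 30*Y)/(-572) = (-6 + 30*Y)*(-1/572) = 3/286 - 15*Y/286)
-V(5) = -(3/286 - 15/286*5) = -(3/286 - 75/286) = -1*(-36/143) = 36/143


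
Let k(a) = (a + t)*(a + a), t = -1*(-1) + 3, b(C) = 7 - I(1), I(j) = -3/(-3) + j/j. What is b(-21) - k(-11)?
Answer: -149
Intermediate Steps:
I(j) = 2 (I(j) = -3*(-1/3) + 1 = 1 + 1 = 2)
b(C) = 5 (b(C) = 7 - 1*2 = 7 - 2 = 5)
t = 4 (t = 1 + 3 = 4)
k(a) = 2*a*(4 + a) (k(a) = (a + 4)*(a + a) = (4 + a)*(2*a) = 2*a*(4 + a))
b(-21) - k(-11) = 5 - 2*(-11)*(4 - 11) = 5 - 2*(-11)*(-7) = 5 - 1*154 = 5 - 154 = -149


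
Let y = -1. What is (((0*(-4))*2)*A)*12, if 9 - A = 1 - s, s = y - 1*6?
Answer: 0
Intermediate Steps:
s = -7 (s = -1 - 1*6 = -1 - 6 = -7)
A = 1 (A = 9 - (1 - 1*(-7)) = 9 - (1 + 7) = 9 - 1*8 = 9 - 8 = 1)
(((0*(-4))*2)*A)*12 = (((0*(-4))*2)*1)*12 = ((0*2)*1)*12 = (0*1)*12 = 0*12 = 0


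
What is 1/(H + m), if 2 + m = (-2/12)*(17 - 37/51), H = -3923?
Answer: -153/600940 ≈ -0.00025460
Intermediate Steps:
m = -721/153 (m = -2 + (-2/12)*(17 - 37/51) = -2 + (-2*1/12)*(17 - 37*1/51) = -2 - (17 - 37/51)/6 = -2 - 1/6*830/51 = -2 - 415/153 = -721/153 ≈ -4.7124)
1/(H + m) = 1/(-3923 - 721/153) = 1/(-600940/153) = -153/600940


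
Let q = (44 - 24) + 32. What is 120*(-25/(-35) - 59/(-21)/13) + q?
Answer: 14892/91 ≈ 163.65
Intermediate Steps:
q = 52 (q = 20 + 32 = 52)
120*(-25/(-35) - 59/(-21)/13) + q = 120*(-25/(-35) - 59/(-21)/13) + 52 = 120*(-25*(-1/35) - 59*(-1/21)*(1/13)) + 52 = 120*(5/7 + (59/21)*(1/13)) + 52 = 120*(5/7 + 59/273) + 52 = 120*(254/273) + 52 = 10160/91 + 52 = 14892/91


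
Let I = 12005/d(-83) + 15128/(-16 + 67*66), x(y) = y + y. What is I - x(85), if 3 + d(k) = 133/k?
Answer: -2335275617/841546 ≈ -2775.0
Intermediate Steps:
x(y) = 2*y
d(k) = -3 + 133/k
I = -2192212797/841546 (I = 12005/(-3 + 133/(-83)) + 15128/(-16 + 67*66) = 12005/(-3 + 133*(-1/83)) + 15128/(-16 + 4422) = 12005/(-3 - 133/83) + 15128/4406 = 12005/(-382/83) + 15128*(1/4406) = 12005*(-83/382) + 7564/2203 = -996415/382 + 7564/2203 = -2192212797/841546 ≈ -2605.0)
I - x(85) = -2192212797/841546 - 2*85 = -2192212797/841546 - 1*170 = -2192212797/841546 - 170 = -2335275617/841546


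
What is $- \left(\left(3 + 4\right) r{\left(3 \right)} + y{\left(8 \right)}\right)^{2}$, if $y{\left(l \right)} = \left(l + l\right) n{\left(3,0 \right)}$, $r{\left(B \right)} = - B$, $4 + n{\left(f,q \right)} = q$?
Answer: $-7225$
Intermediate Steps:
$n{\left(f,q \right)} = -4 + q$
$y{\left(l \right)} = - 8 l$ ($y{\left(l \right)} = \left(l + l\right) \left(-4 + 0\right) = 2 l \left(-4\right) = - 8 l$)
$- \left(\left(3 + 4\right) r{\left(3 \right)} + y{\left(8 \right)}\right)^{2} = - \left(\left(3 + 4\right) \left(\left(-1\right) 3\right) - 64\right)^{2} = - \left(7 \left(-3\right) - 64\right)^{2} = - \left(-21 - 64\right)^{2} = - \left(-85\right)^{2} = \left(-1\right) 7225 = -7225$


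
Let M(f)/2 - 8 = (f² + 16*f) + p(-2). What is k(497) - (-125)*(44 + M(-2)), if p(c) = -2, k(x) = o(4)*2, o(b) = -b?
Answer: -8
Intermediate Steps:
k(x) = -8 (k(x) = -1*4*2 = -4*2 = -8)
M(f) = 12 + 2*f² + 32*f (M(f) = 16 + 2*((f² + 16*f) - 2) = 16 + 2*(-2 + f² + 16*f) = 16 + (-4 + 2*f² + 32*f) = 12 + 2*f² + 32*f)
k(497) - (-125)*(44 + M(-2)) = -8 - (-125)*(44 + (12 + 2*(-2)² + 32*(-2))) = -8 - (-125)*(44 + (12 + 2*4 - 64)) = -8 - (-125)*(44 + (12 + 8 - 64)) = -8 - (-125)*(44 - 44) = -8 - (-125)*0 = -8 - 1*0 = -8 + 0 = -8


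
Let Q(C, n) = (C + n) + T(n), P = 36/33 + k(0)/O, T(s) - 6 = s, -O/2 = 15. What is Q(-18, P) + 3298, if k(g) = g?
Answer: 36170/11 ≈ 3288.2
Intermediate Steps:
O = -30 (O = -2*15 = -30)
T(s) = 6 + s
P = 12/11 (P = 36/33 + 0/(-30) = 36*(1/33) + 0*(-1/30) = 12/11 + 0 = 12/11 ≈ 1.0909)
Q(C, n) = 6 + C + 2*n (Q(C, n) = (C + n) + (6 + n) = 6 + C + 2*n)
Q(-18, P) + 3298 = (6 - 18 + 2*(12/11)) + 3298 = (6 - 18 + 24/11) + 3298 = -108/11 + 3298 = 36170/11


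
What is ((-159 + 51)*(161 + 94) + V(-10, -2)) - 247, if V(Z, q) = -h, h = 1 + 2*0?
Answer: -27788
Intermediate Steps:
h = 1 (h = 1 + 0 = 1)
V(Z, q) = -1 (V(Z, q) = -1*1 = -1)
((-159 + 51)*(161 + 94) + V(-10, -2)) - 247 = ((-159 + 51)*(161 + 94) - 1) - 247 = (-108*255 - 1) - 247 = (-27540 - 1) - 247 = -27541 - 247 = -27788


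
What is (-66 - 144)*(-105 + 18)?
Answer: 18270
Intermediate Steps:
(-66 - 144)*(-105 + 18) = -210*(-87) = 18270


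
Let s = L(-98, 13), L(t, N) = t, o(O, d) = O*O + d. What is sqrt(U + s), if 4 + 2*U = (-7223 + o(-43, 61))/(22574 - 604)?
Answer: I*sqrt(285955345)/1690 ≈ 10.006*I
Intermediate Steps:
o(O, d) = d + O**2 (o(O, d) = O**2 + d = d + O**2)
s = -98
U = -93193/43940 (U = -2 + ((-7223 + (61 + (-43)**2))/(22574 - 604))/2 = -2 + ((-7223 + (61 + 1849))/21970)/2 = -2 + ((-7223 + 1910)*(1/21970))/2 = -2 + (-5313*1/21970)/2 = -2 + (1/2)*(-5313/21970) = -2 - 5313/43940 = -93193/43940 ≈ -2.1209)
sqrt(U + s) = sqrt(-93193/43940 - 98) = sqrt(-4399313/43940) = I*sqrt(285955345)/1690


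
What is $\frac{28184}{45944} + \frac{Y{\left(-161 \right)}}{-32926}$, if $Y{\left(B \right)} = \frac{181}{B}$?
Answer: $\frac{18676765461}{30444136898} \approx 0.61348$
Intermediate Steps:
$\frac{28184}{45944} + \frac{Y{\left(-161 \right)}}{-32926} = \frac{28184}{45944} + \frac{181 \frac{1}{-161}}{-32926} = 28184 \cdot \frac{1}{45944} + 181 \left(- \frac{1}{161}\right) \left(- \frac{1}{32926}\right) = \frac{3523}{5743} - - \frac{181}{5301086} = \frac{3523}{5743} + \frac{181}{5301086} = \frac{18676765461}{30444136898}$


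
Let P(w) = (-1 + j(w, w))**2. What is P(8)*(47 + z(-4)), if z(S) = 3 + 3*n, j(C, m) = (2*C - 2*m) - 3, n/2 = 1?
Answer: 896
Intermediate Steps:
n = 2 (n = 2*1 = 2)
j(C, m) = -3 - 2*m + 2*C (j(C, m) = (-2*m + 2*C) - 3 = -3 - 2*m + 2*C)
P(w) = 16 (P(w) = (-1 + (-3 - 2*w + 2*w))**2 = (-1 - 3)**2 = (-4)**2 = 16)
z(S) = 9 (z(S) = 3 + 3*2 = 3 + 6 = 9)
P(8)*(47 + z(-4)) = 16*(47 + 9) = 16*56 = 896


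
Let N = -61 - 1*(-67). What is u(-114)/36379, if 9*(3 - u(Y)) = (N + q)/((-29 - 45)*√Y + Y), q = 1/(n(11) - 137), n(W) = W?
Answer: 3803587/46121732748 - 5587*I*√114/2628938766636 ≈ 8.2468e-5 - 2.2691e-8*I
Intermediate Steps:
q = -1/126 (q = 1/(11 - 137) = 1/(-126) = -1/126 ≈ -0.0079365)
N = 6 (N = -61 + 67 = 6)
u(Y) = 3 - 755/(1134*(Y - 74*√Y)) (u(Y) = 3 - (6 - 1/126)/(9*((-29 - 45)*√Y + Y)) = 3 - 755/(1134*(-74*√Y + Y)) = 3 - 755/(1134*(Y - 74*√Y)))
u(-114)/36379 = ((755 - 3402*(-114) + 251748*√(-114))/(1134*(-1*(-114) + 74*√(-114))))/36379 = ((755 + 387828 + 251748*(I*√114))/(1134*(114 + 74*(I*√114))))*(1/36379) = ((755 + 387828 + 251748*I*√114)/(1134*(114 + 74*I*√114)))*(1/36379) = ((388583 + 251748*I*√114)/(1134*(114 + 74*I*√114)))*(1/36379) = (388583 + 251748*I*√114)/(41253786*(114 + 74*I*√114))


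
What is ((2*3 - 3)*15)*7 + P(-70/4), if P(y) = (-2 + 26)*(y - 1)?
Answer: -129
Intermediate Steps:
P(y) = -24 + 24*y (P(y) = 24*(-1 + y) = -24 + 24*y)
((2*3 - 3)*15)*7 + P(-70/4) = ((2*3 - 3)*15)*7 + (-24 + 24*(-70/4)) = ((6 - 3)*15)*7 + (-24 + 24*(-70*¼)) = (3*15)*7 + (-24 + 24*(-35/2)) = 45*7 + (-24 - 420) = 315 - 444 = -129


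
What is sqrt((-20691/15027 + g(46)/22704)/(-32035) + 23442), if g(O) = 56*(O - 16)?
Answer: 2*sqrt(18258771824671613383445)/1765096465 ≈ 153.11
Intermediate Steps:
g(O) = -896 + 56*O (g(O) = 56*(-16 + O) = -896 + 56*O)
sqrt((-20691/15027 + g(46)/22704)/(-32035) + 23442) = sqrt((-20691/15027 + (-896 + 56*46)/22704)/(-32035) + 23442) = sqrt((-20691*1/15027 + (-896 + 2576)*(1/22704))*(-1/32035) + 23442) = sqrt((-6897/5009 + 1680*(1/22704))*(-1/32035) + 23442) = sqrt((-6897/5009 + 35/473)*(-1/32035) + 23442) = sqrt(-3086966/2369257*(-1/32035) + 23442) = sqrt(3086966/75899147995 + 23442) = sqrt(1779227830385756/75899147995) = 2*sqrt(18258771824671613383445)/1765096465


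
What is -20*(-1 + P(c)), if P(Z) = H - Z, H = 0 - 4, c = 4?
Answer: 180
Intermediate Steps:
H = -4
P(Z) = -4 - Z
-20*(-1 + P(c)) = -20*(-1 + (-4 - 1*4)) = -20*(-1 + (-4 - 4)) = -20*(-1 - 8) = -20*(-9) = 180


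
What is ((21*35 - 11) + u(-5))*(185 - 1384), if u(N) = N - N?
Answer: -868076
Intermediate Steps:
u(N) = 0
((21*35 - 11) + u(-5))*(185 - 1384) = ((21*35 - 11) + 0)*(185 - 1384) = ((735 - 11) + 0)*(-1199) = (724 + 0)*(-1199) = 724*(-1199) = -868076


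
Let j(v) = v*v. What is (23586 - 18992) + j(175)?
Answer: 35219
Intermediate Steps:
j(v) = v²
(23586 - 18992) + j(175) = (23586 - 18992) + 175² = 4594 + 30625 = 35219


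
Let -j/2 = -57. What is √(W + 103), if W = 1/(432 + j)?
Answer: √30706494/546 ≈ 10.149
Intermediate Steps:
j = 114 (j = -2*(-57) = 114)
W = 1/546 (W = 1/(432 + 114) = 1/546 ≈ 0.0018315)
√(W + 103) = √(1/546 + 103) = √(56239/546) = √30706494/546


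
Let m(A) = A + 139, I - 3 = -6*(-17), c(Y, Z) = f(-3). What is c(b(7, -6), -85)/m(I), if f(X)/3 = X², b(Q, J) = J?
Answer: 27/244 ≈ 0.11066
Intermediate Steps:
f(X) = 3*X²
c(Y, Z) = 27 (c(Y, Z) = 3*(-3)² = 3*9 = 27)
I = 105 (I = 3 - 6*(-17) = 3 + 102 = 105)
m(A) = 139 + A
c(b(7, -6), -85)/m(I) = 27/(139 + 105) = 27/244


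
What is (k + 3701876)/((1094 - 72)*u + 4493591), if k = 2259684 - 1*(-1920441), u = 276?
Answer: 7882001/4775663 ≈ 1.6505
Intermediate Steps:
k = 4180125 (k = 2259684 + 1920441 = 4180125)
(k + 3701876)/((1094 - 72)*u + 4493591) = (4180125 + 3701876)/((1094 - 72)*276 + 4493591) = 7882001/(1022*276 + 4493591) = 7882001/(282072 + 4493591) = 7882001/4775663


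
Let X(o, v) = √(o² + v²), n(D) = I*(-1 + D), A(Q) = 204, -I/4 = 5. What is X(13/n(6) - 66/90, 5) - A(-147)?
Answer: -204 + √2317081/300 ≈ -198.93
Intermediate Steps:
I = -20 (I = -4*5 = -20)
n(D) = 20 - 20*D (n(D) = -20*(-1 + D) = 20 - 20*D)
X(13/n(6) - 66/90, 5) - A(-147) = √((13/(20 - 20*6) - 66/90)² + 5²) - 1*204 = √((13/(20 - 120) - 66*1/90)² + 25) - 204 = √((13/(-100) - 11/15)² + 25) - 204 = √((13*(-1/100) - 11/15)² + 25) - 204 = √((-13/100 - 11/15)² + 25) - 204 = √((-259/300)² + 25) - 204 = √(67081/90000 + 25) - 204 = √(2317081/90000) - 204 = √2317081/300 - 204 = -204 + √2317081/300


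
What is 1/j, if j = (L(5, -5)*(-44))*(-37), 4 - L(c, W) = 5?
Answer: -1/1628 ≈ -0.00061425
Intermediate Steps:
L(c, W) = -1 (L(c, W) = 4 - 1*5 = 4 - 5 = -1)
j = -1628 (j = -1*(-44)*(-37) = 44*(-37) = -1628)
1/j = 1/(-1628) = -1/1628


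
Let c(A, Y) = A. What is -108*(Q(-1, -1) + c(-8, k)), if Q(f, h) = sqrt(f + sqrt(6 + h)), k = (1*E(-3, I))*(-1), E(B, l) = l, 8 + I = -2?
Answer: 864 - 108*sqrt(-1 + sqrt(5)) ≈ 743.93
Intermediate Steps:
I = -10 (I = -8 - 2 = -10)
k = 10 (k = (1*(-10))*(-1) = -10*(-1) = 10)
-108*(Q(-1, -1) + c(-8, k)) = -108*(sqrt(-1 + sqrt(6 - 1)) - 8) = -108*(sqrt(-1 + sqrt(5)) - 8) = -108*(-8 + sqrt(-1 + sqrt(5))) = 864 - 108*sqrt(-1 + sqrt(5))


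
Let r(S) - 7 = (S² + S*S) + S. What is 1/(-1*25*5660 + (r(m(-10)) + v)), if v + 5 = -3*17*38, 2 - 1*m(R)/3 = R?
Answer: -1/140808 ≈ -7.1019e-6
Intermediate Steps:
m(R) = 6 - 3*R
r(S) = 7 + S + 2*S² (r(S) = 7 + ((S² + S*S) + S) = 7 + ((S² + S²) + S) = 7 + (2*S² + S) = 7 + (S + 2*S²) = 7 + S + 2*S²)
v = -1943 (v = -5 - 3*17*38 = -5 - 51*38 = -5 - 1938 = -1943)
1/(-1*25*5660 + (r(m(-10)) + v)) = 1/(-1*25*5660 + ((7 + (6 - 3*(-10)) + 2*(6 - 3*(-10))²) - 1943)) = 1/(-25*5660 + ((7 + (6 + 30) + 2*(6 + 30)²) - 1943)) = 1/(-141500 + ((7 + 36 + 2*36²) - 1943)) = 1/(-141500 + ((7 + 36 + 2*1296) - 1943)) = 1/(-141500 + ((7 + 36 + 2592) - 1943)) = 1/(-141500 + (2635 - 1943)) = 1/(-141500 + 692) = 1/(-140808) = -1/140808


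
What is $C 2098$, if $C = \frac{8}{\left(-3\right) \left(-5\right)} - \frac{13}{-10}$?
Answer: $\frac{11539}{3} \approx 3846.3$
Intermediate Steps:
$C = \frac{11}{6}$ ($C = \frac{8}{15} - - \frac{13}{10} = 8 \cdot \frac{1}{15} + \frac{13}{10} = \frac{8}{15} + \frac{13}{10} = \frac{11}{6} \approx 1.8333$)
$C 2098 = \frac{11}{6} \cdot 2098 = \frac{11539}{3}$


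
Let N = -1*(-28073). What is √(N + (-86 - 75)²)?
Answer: √53994 ≈ 232.37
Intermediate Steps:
N = 28073
√(N + (-86 - 75)²) = √(28073 + (-86 - 75)²) = √(28073 + (-161)²) = √(28073 + 25921) = √53994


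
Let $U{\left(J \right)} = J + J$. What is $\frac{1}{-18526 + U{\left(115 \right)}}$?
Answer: $- \frac{1}{18296} \approx -5.4657 \cdot 10^{-5}$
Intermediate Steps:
$U{\left(J \right)} = 2 J$
$\frac{1}{-18526 + U{\left(115 \right)}} = \frac{1}{-18526 + 2 \cdot 115} = \frac{1}{-18526 + 230} = \frac{1}{-18296} = - \frac{1}{18296}$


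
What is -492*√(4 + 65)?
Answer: -492*√69 ≈ -4086.9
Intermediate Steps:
-492*√(4 + 65) = -492*√69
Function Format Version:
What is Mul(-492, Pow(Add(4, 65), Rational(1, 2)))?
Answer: Mul(-492, Pow(69, Rational(1, 2))) ≈ -4086.9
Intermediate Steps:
Mul(-492, Pow(Add(4, 65), Rational(1, 2))) = Mul(-492, Pow(69, Rational(1, 2)))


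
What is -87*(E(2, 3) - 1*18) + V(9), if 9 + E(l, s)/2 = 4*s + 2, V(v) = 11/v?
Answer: 6275/9 ≈ 697.22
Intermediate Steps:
E(l, s) = -14 + 8*s (E(l, s) = -18 + 2*(4*s + 2) = -18 + 2*(2 + 4*s) = -18 + (4 + 8*s) = -14 + 8*s)
-87*(E(2, 3) - 1*18) + V(9) = -87*((-14 + 8*3) - 1*18) + 11/9 = -87*((-14 + 24) - 18) + 11*(⅑) = -87*(10 - 18) + 11/9 = -87*(-8) + 11/9 = 696 + 11/9 = 6275/9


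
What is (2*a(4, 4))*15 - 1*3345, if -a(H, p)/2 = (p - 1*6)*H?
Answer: -2865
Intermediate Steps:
a(H, p) = -2*H*(-6 + p) (a(H, p) = -2*(p - 1*6)*H = -2*(p - 6)*H = -2*(-6 + p)*H = -2*H*(-6 + p))
(2*a(4, 4))*15 - 1*3345 = (2*(2*4*(6 - 1*4)))*15 - 1*3345 = (2*(2*4*(6 - 4)))*15 - 3345 = (2*(2*4*2))*15 - 3345 = (2*16)*15 - 3345 = 32*15 - 3345 = 480 - 3345 = -2865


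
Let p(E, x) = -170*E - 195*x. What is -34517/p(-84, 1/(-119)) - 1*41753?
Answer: -70963957318/1699515 ≈ -41755.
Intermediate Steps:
p(E, x) = -195*x - 170*E
-34517/p(-84, 1/(-119)) - 1*41753 = -34517/(-195/(-119) - 170*(-84)) - 1*41753 = -34517/(-195*(-1/119) + 14280) - 41753 = -34517/(195/119 + 14280) - 41753 = -34517/1699515/119 - 41753 = -34517*119/1699515 - 41753 = -4107523/1699515 - 41753 = -70963957318/1699515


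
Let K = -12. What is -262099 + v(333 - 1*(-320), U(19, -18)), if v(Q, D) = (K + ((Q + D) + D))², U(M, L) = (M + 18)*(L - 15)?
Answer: 2981502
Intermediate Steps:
U(M, L) = (-15 + L)*(18 + M) (U(M, L) = (18 + M)*(-15 + L) = (-15 + L)*(18 + M))
v(Q, D) = (-12 + Q + 2*D)² (v(Q, D) = (-12 + ((Q + D) + D))² = (-12 + ((D + Q) + D))² = (-12 + (Q + 2*D))² = (-12 + Q + 2*D)²)
-262099 + v(333 - 1*(-320), U(19, -18)) = -262099 + (-12 + (333 - 1*(-320)) + 2*(-270 - 15*19 + 18*(-18) - 18*19))² = -262099 + (-12 + (333 + 320) + 2*(-270 - 285 - 324 - 342))² = -262099 + (-12 + 653 + 2*(-1221))² = -262099 + (-12 + 653 - 2442)² = -262099 + (-1801)² = -262099 + 3243601 = 2981502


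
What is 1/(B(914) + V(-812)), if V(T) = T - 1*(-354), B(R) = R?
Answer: 1/456 ≈ 0.0021930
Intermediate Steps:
V(T) = 354 + T (V(T) = T + 354 = 354 + T)
1/(B(914) + V(-812)) = 1/(914 + (354 - 812)) = 1/(914 - 458) = 1/456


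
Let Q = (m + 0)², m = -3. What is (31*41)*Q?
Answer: 11439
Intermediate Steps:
Q = 9 (Q = (-3 + 0)² = (-3)² = 9)
(31*41)*Q = (31*41)*9 = 1271*9 = 11439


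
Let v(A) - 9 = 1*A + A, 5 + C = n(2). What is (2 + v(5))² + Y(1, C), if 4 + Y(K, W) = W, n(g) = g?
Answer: 434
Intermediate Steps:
C = -3 (C = -5 + 2 = -3)
v(A) = 9 + 2*A (v(A) = 9 + (1*A + A) = 9 + (A + A) = 9 + 2*A)
Y(K, W) = -4 + W
(2 + v(5))² + Y(1, C) = (2 + (9 + 2*5))² + (-4 - 3) = (2 + (9 + 10))² - 7 = (2 + 19)² - 7 = 21² - 7 = 441 - 7 = 434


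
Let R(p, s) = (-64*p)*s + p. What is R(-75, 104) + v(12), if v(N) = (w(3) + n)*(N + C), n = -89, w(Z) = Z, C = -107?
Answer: 507295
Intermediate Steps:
R(p, s) = p - 64*p*s (R(p, s) = -64*p*s + p = p - 64*p*s)
v(N) = 9202 - 86*N (v(N) = (3 - 89)*(N - 107) = -86*(-107 + N) = 9202 - 86*N)
R(-75, 104) + v(12) = -75*(1 - 64*104) + (9202 - 86*12) = -75*(1 - 6656) + (9202 - 1032) = -75*(-6655) + 8170 = 499125 + 8170 = 507295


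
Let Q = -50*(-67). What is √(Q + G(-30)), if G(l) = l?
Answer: 2*√830 ≈ 57.619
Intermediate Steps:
Q = 3350
√(Q + G(-30)) = √(3350 - 30) = √3320 = 2*√830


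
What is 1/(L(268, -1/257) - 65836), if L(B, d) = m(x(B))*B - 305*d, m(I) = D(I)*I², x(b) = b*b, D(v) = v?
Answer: 257/25519765627977372677 ≈ 1.0071e-17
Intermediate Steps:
x(b) = b²
m(I) = I³ (m(I) = I*I² = I³)
L(B, d) = B⁷ - 305*d (L(B, d) = (B²)³*B - 305*d = B⁶*B - 305*d = B⁷ - 305*d)
1/(L(268, -1/257) - 65836) = 1/((268⁷ - (-305)/257) - 65836) = 1/((99298698941612032 - (-305)/257) - 65836) = 1/((99298698941612032 - 305*(-1/257)) - 65836) = 1/((99298698941612032 + 305/257) - 65836) = 1/(25519765627994292529/257 - 65836) = 1/(25519765627977372677/257) = 257/25519765627977372677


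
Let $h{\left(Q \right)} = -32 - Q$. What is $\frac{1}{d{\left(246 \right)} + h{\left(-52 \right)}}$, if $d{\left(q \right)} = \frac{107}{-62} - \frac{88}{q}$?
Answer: $\frac{7626}{136631} \approx 0.055815$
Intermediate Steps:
$d{\left(q \right)} = - \frac{107}{62} - \frac{88}{q}$ ($d{\left(q \right)} = 107 \left(- \frac{1}{62}\right) - \frac{88}{q} = - \frac{107}{62} - \frac{88}{q}$)
$\frac{1}{d{\left(246 \right)} + h{\left(-52 \right)}} = \frac{1}{\left(- \frac{107}{62} - \frac{88}{246}\right) - -20} = \frac{1}{\left(- \frac{107}{62} - \frac{44}{123}\right) + \left(-32 + 52\right)} = \frac{1}{\left(- \frac{107}{62} - \frac{44}{123}\right) + 20} = \frac{1}{- \frac{15889}{7626} + 20} = \frac{1}{\frac{136631}{7626}} = \frac{7626}{136631}$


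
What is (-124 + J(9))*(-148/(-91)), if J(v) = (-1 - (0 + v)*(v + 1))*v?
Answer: -139564/91 ≈ -1533.7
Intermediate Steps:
J(v) = v*(-1 - v*(1 + v)) (J(v) = (-1 - v*(1 + v))*v = v*(-1 - v*(1 + v)))
(-124 + J(9))*(-148/(-91)) = (-124 - 1*9*(1 + 9 + 9**2))*(-148/(-91)) = (-124 - 1*9*(1 + 9 + 81))*(-148*(-1/91)) = (-124 - 1*9*91)*(148/91) = (-124 - 819)*(148/91) = -943*148/91 = -139564/91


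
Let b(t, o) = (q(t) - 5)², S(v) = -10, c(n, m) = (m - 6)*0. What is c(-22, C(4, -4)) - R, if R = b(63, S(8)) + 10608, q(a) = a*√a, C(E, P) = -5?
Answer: -260680 + 1890*√7 ≈ -2.5568e+5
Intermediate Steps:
c(n, m) = 0 (c(n, m) = (-6 + m)*0 = 0)
q(a) = a^(3/2)
b(t, o) = (-5 + t^(3/2))² (b(t, o) = (t^(3/2) - 5)² = (-5 + t^(3/2))²)
R = 10608 + (-5 + 189*√7)² (R = (-5 + 63^(3/2))² + 10608 = (-5 + 189*√7)² + 10608 = 10608 + (-5 + 189*√7)² ≈ 2.5568e+5)
c(-22, C(4, -4)) - R = 0 - (260680 - 1890*√7) = 0 + (-260680 + 1890*√7) = -260680 + 1890*√7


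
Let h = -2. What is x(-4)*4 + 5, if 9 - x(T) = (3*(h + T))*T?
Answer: -247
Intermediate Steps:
x(T) = 9 - T*(-6 + 3*T) (x(T) = 9 - 3*(-2 + T)*T = 9 - (-6 + 3*T)*T = 9 - T*(-6 + 3*T))
x(-4)*4 + 5 = (9 - 3*(-4)**2 + 6*(-4))*4 + 5 = (9 - 3*16 - 24)*4 + 5 = (9 - 48 - 24)*4 + 5 = -63*4 + 5 = -252 + 5 = -247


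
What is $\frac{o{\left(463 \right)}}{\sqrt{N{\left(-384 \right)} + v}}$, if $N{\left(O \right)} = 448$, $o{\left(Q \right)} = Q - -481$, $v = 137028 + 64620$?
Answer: $\frac{236 \sqrt{12631}}{12631} \approx 2.0999$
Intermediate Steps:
$v = 201648$
$o{\left(Q \right)} = 481 + Q$ ($o{\left(Q \right)} = Q + 481 = 481 + Q$)
$\frac{o{\left(463 \right)}}{\sqrt{N{\left(-384 \right)} + v}} = \frac{481 + 463}{\sqrt{448 + 201648}} = \frac{944}{\sqrt{202096}} = \frac{944}{4 \sqrt{12631}} = 944 \frac{\sqrt{12631}}{50524} = \frac{236 \sqrt{12631}}{12631}$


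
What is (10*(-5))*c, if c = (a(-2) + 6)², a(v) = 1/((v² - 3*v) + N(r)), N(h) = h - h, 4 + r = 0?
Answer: -3721/2 ≈ -1860.5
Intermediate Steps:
r = -4 (r = -4 + 0 = -4)
N(h) = 0
a(v) = 1/(v² - 3*v) (a(v) = 1/((v² - 3*v) + 0) = 1/(v² - 3*v))
c = 3721/100 (c = (1/((-2)*(-3 - 2)) + 6)² = (-½/(-5) + 6)² = (-½*(-⅕) + 6)² = (⅒ + 6)² = (61/10)² = 3721/100 ≈ 37.210)
(10*(-5))*c = (10*(-5))*(3721/100) = -50*3721/100 = -3721/2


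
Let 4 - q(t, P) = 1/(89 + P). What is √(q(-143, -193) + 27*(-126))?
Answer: I*√9188166/52 ≈ 58.292*I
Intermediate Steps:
q(t, P) = 4 - 1/(89 + P)
√(q(-143, -193) + 27*(-126)) = √((355 + 4*(-193))/(89 - 193) + 27*(-126)) = √((355 - 772)/(-104) - 3402) = √(-1/104*(-417) - 3402) = √(417/104 - 3402) = √(-353391/104) = I*√9188166/52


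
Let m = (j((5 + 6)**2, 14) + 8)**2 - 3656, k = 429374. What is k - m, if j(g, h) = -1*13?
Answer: 433005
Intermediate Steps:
j(g, h) = -13
m = -3631 (m = (-13 + 8)**2 - 3656 = (-5)**2 - 3656 = 25 - 3656 = -3631)
k - m = 429374 - 1*(-3631) = 429374 + 3631 = 433005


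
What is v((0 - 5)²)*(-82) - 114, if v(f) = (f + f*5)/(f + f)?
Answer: -360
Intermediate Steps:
v(f) = 3 (v(f) = (f + 5*f)/((2*f)) = (6*f)*(1/(2*f)) = 3)
v((0 - 5)²)*(-82) - 114 = 3*(-82) - 114 = -246 - 114 = -360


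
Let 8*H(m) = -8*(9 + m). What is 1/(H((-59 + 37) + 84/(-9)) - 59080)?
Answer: -3/177173 ≈ -1.6933e-5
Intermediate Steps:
H(m) = -9 - m (H(m) = (-8*(9 + m))/8 = (-72 - 8*m)/8 = -9 - m)
1/(H((-59 + 37) + 84/(-9)) - 59080) = 1/((-9 - ((-59 + 37) + 84/(-9))) - 59080) = 1/((-9 - (-22 + 84*(-⅑))) - 59080) = 1/((-9 - (-22 - 28/3)) - 59080) = 1/((-9 - 1*(-94/3)) - 59080) = 1/((-9 + 94/3) - 59080) = 1/(67/3 - 59080) = 1/(-177173/3) = -3/177173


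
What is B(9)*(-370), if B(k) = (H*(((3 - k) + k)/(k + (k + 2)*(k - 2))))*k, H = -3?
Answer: 14985/43 ≈ 348.49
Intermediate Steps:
B(k) = -9*k/(k + (-2 + k)*(2 + k)) (B(k) = (-3*((3 - k) + k)/(k + (k + 2)*(k - 2)))*k = (-9/(k + (2 + k)*(-2 + k)))*k = (-9/(k + (-2 + k)*(2 + k)))*k = -9*k/(k + (-2 + k)*(2 + k)))
B(9)*(-370) = -9*9/(-4 + 9 + 9²)*(-370) = -9*9/(-4 + 9 + 81)*(-370) = -9*9/86*(-370) = -9*9*1/86*(-370) = -81/86*(-370) = 14985/43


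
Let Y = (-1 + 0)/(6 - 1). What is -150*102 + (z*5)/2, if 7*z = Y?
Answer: -214201/14 ≈ -15300.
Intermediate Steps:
Y = -1/5 ≈ -0.20000
z = -1/35 (z = (1/7)*(-1/5) = -1/35 ≈ -0.028571)
-150*102 + (z*5)/2 = -150*102 - 1/35*5/2 = -15300 - 1/7*1/2 = -15300 - 1/14 = -214201/14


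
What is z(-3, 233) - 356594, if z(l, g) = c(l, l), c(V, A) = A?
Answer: -356597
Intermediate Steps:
z(l, g) = l
z(-3, 233) - 356594 = -3 - 356594 = -356597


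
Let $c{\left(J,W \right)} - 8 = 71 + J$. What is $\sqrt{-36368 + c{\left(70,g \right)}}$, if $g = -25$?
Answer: $i \sqrt{36219} \approx 190.31 i$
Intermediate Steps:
$c{\left(J,W \right)} = 79 + J$ ($c{\left(J,W \right)} = 8 + \left(71 + J\right) = 79 + J$)
$\sqrt{-36368 + c{\left(70,g \right)}} = \sqrt{-36368 + \left(79 + 70\right)} = \sqrt{-36368 + 149} = \sqrt{-36219} = i \sqrt{36219}$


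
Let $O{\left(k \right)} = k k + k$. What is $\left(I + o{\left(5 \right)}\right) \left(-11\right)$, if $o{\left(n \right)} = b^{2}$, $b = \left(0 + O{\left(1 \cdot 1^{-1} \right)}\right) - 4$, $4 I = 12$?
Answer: $-77$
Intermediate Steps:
$I = 3$ ($I = \frac{1}{4} \cdot 12 = 3$)
$O{\left(k \right)} = k + k^{2}$ ($O{\left(k \right)} = k^{2} + k = k + k^{2}$)
$b = -2$ ($b = \left(0 + 1 \cdot 1^{-1} \left(1 + 1 \cdot 1^{-1}\right)\right) - 4 = \left(0 + 1 \cdot 1 \left(1 + 1 \cdot 1\right)\right) - 4 = \left(0 + 1 \left(1 + 1\right)\right) - 4 = \left(0 + 1 \cdot 2\right) - 4 = \left(0 + 2\right) - 4 = 2 - 4 = -2$)
$o{\left(n \right)} = 4$ ($o{\left(n \right)} = \left(-2\right)^{2} = 4$)
$\left(I + o{\left(5 \right)}\right) \left(-11\right) = \left(3 + 4\right) \left(-11\right) = 7 \left(-11\right) = -77$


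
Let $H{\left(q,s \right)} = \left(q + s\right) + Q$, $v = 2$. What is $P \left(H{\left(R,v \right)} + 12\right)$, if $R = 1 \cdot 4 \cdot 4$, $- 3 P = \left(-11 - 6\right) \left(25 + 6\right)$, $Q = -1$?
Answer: $\frac{15283}{3} \approx 5094.3$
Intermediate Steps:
$P = \frac{527}{3}$ ($P = - \frac{\left(-11 - 6\right) \left(25 + 6\right)}{3} = - \frac{\left(-17\right) 31}{3} = \left(- \frac{1}{3}\right) \left(-527\right) = \frac{527}{3} \approx 175.67$)
$R = 16$ ($R = 4 \cdot 4 = 16$)
$H{\left(q,s \right)} = -1 + q + s$ ($H{\left(q,s \right)} = \left(q + s\right) - 1 = -1 + q + s$)
$P \left(H{\left(R,v \right)} + 12\right) = \frac{527 \left(\left(-1 + 16 + 2\right) + 12\right)}{3} = \frac{527 \left(17 + 12\right)}{3} = \frac{527}{3} \cdot 29 = \frac{15283}{3}$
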